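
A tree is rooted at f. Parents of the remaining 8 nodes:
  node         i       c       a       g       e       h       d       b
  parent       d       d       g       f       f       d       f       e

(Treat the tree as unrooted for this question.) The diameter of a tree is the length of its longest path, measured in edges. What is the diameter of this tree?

4

BFS from i reaches b last, at distance 4; BFS from b confirms no node is farther.
Path: i–d–f–e–b.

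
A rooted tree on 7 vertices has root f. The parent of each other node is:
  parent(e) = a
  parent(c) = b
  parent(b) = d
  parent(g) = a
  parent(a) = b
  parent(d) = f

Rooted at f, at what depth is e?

Path from f to e: f → d → b → a → e, which has 4 edges.

4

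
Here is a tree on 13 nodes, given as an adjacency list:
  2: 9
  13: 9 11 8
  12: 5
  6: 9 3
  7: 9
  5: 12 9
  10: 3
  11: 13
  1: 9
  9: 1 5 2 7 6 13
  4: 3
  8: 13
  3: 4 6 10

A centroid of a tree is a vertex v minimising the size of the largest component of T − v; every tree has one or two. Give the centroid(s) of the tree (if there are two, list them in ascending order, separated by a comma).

9

If 9 is removed the pieces have sizes 4, 3, 2, 1, 1, 1, all ≤ ⌊13/2⌋ = 6.
No neighbour of 9 does as well, so 9 is the unique centroid.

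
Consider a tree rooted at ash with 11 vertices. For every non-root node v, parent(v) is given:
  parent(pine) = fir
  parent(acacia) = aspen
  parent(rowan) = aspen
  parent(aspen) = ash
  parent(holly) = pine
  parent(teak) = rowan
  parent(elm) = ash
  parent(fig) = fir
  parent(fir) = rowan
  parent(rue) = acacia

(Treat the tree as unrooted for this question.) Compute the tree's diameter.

BFS from holly reaches rue last, at distance 6; BFS from rue confirms no node is farther.
Path: holly–pine–fir–rowan–aspen–acacia–rue.

6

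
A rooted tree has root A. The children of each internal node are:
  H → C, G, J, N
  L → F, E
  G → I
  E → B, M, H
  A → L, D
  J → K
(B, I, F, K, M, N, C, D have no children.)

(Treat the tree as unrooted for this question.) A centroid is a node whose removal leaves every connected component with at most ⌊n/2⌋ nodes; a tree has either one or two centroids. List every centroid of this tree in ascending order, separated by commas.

Delete H: the remaining components have sizes 7, 2, 2, 1, 1. Max 7 ≤ 7, so H is a centroid.
E is adjacent to H and is also a centroid (the largest component after removing it is likewise 7).

E, H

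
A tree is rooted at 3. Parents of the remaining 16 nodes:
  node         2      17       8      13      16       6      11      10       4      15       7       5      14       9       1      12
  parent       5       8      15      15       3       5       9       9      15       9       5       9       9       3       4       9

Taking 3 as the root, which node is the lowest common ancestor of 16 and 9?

Path 16→root: 16 3; path 9→root: 9 3.
First common node: 3.

3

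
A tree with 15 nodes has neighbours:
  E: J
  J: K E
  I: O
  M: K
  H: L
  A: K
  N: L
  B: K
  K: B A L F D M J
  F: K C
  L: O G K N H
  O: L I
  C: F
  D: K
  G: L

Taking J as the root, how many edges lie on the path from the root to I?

4

Climbing from I to the root: I → O → L → K → J. That's 4 steps.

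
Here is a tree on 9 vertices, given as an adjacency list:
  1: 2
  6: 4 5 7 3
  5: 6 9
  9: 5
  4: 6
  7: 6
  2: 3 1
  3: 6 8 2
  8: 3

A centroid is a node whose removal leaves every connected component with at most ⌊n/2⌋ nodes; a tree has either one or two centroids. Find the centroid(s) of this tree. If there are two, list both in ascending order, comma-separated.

6

If 6 is removed the pieces have sizes 4, 2, 1, 1, all ≤ ⌊9/2⌋ = 4.
No neighbour of 6 does as well, so 6 is the unique centroid.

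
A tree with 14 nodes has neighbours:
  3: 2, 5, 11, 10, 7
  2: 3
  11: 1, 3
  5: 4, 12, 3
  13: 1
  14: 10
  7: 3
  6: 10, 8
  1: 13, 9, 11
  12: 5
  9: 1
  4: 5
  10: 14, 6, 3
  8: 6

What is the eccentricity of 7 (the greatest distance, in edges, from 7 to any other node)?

4

Distances from 7 peak at 4, attained at 8 (13, 9 also at distance 4).
7 – 3 – 10 – 6 – 8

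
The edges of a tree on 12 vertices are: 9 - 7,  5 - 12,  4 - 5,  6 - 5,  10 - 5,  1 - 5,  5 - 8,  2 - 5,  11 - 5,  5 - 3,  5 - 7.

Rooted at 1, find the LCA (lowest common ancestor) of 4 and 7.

Path 4→root: 4 5 1; path 7→root: 7 5 1.
First common node: 5.

5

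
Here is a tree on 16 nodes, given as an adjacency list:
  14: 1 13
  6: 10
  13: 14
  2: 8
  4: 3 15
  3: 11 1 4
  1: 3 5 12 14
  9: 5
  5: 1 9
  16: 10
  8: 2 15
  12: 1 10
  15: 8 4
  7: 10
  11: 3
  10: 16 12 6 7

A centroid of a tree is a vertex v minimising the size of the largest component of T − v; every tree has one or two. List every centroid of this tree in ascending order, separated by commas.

If 1 is removed the pieces have sizes 6, 5, 2, 2, all ≤ ⌊16/2⌋ = 8.
Every other node leaves some component of size > 8, so the centroid is unique.

1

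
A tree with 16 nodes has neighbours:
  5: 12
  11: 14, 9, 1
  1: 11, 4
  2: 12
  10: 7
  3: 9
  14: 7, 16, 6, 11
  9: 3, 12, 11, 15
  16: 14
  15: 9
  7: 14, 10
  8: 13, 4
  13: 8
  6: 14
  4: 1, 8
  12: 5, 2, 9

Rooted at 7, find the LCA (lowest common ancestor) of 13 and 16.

14

Path 13→root: 13 8 4 1 11 14 7; path 16→root: 16 14 7.
First common node: 14.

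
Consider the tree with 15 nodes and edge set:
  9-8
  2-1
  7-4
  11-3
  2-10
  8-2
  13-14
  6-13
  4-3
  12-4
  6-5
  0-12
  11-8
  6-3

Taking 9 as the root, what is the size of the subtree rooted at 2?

3

2's subtree: {2, 10, 1}, size 3.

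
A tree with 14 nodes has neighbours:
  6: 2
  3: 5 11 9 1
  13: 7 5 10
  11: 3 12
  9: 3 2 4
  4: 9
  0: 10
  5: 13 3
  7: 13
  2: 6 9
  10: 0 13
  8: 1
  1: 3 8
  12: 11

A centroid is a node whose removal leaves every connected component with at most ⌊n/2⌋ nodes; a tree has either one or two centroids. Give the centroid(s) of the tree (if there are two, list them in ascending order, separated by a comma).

If 3 is removed the pieces have sizes 5, 4, 2, 2, all ≤ ⌊14/2⌋ = 7.
No neighbour of 3 does as well, so 3 is the unique centroid.

3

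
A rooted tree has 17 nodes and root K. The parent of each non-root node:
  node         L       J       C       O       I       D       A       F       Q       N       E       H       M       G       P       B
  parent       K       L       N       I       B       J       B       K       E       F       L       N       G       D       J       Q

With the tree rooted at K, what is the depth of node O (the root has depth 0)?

6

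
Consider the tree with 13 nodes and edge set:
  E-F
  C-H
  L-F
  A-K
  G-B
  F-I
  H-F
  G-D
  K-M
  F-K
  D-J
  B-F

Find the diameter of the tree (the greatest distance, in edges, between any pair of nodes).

6

A longest path is J - D - G - B - F - H - C, with 6 edges.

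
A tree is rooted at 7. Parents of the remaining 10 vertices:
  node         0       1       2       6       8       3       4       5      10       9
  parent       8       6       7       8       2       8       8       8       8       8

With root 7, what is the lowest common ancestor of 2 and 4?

2

2's ancestor chain is 2, 7 and 4's is 4, 8, 2, 7; they first meet at 2.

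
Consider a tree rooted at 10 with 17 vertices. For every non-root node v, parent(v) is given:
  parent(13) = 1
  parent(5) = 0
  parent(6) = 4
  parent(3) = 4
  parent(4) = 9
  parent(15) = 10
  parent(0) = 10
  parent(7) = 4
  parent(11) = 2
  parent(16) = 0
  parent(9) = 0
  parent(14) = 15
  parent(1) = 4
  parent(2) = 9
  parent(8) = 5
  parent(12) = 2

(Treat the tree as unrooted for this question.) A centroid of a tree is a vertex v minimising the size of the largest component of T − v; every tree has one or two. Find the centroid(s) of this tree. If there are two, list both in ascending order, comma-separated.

9

If 9 is removed the pieces have sizes 7, 6, 3, all ≤ ⌊17/2⌋ = 8.
Every other node leaves some component of size > 8, so the centroid is unique.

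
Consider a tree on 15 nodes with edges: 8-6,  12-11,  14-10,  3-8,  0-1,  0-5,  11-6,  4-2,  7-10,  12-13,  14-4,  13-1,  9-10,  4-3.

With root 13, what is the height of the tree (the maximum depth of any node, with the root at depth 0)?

A deepest node is 7, reached by 13–12–11–6–8–3–4–14–10–7.
That path has 9 edges, so the height is 9.

9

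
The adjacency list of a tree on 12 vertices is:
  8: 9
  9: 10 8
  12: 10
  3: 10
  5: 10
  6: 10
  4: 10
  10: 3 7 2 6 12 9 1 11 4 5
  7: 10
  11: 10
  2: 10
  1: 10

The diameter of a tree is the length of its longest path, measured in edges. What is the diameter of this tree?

3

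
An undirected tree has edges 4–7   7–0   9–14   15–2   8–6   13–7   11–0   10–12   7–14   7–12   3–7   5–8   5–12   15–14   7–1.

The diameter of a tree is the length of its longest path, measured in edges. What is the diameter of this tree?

A longest path is 6 - 8 - 5 - 12 - 7 - 14 - 15 - 2, with 7 edges.

7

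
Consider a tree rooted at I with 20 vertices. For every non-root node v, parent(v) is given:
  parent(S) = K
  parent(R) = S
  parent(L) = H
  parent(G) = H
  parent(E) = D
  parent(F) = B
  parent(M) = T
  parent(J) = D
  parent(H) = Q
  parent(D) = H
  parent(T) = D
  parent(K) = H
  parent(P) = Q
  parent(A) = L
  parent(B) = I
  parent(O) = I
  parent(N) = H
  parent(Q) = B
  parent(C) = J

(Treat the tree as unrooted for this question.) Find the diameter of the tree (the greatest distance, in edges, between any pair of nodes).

A longest path is O–I–B–Q–H–D–T–M, with 7 edges.

7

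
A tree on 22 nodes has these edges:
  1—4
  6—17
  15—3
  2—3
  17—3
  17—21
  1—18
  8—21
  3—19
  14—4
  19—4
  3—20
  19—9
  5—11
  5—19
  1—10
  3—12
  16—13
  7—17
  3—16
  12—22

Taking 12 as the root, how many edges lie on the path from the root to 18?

Path from 12 to 18: 12–3–19–4–1–18, which has 5 edges.

5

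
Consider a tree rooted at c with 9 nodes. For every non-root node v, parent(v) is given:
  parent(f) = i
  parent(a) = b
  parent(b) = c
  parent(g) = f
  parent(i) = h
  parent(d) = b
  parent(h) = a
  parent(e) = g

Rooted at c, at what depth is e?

7

Path from c to e: c–b–a–h–i–f–g–e, which has 7 edges.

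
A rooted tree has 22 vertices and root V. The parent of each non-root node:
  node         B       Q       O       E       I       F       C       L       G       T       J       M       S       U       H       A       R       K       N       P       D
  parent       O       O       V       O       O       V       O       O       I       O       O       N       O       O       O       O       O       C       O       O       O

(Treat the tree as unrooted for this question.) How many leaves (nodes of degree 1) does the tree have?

17

Exactly 17 nodes have a single neighbour: A, B, D, E, F, G, H, J, K, L, M, P, Q, R, S, T, U.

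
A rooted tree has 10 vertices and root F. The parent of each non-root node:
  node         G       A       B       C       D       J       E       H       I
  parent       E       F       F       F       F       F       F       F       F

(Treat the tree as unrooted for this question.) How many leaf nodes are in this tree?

8

Degree-1 nodes: A, B, C, D, G, H, I, J — 8 of them.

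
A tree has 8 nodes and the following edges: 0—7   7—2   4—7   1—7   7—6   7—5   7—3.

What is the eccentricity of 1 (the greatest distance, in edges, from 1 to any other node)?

Distances from 1 peak at 2, attained at 5 (6, 0, 2, 3, 4 also at distance 2).
1 – 7 – 5

2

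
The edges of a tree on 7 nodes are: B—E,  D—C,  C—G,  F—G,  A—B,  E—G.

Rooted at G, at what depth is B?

Climbing from B to the root: B → E → G. That's 2 steps.

2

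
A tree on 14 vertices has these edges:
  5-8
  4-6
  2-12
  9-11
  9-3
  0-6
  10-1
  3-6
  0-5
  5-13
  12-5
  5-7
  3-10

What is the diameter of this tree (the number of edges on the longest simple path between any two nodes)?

BFS from 2 reaches 1 last, at distance 7; BFS from 1 confirms no node is farther.
Path: 2–12–5–0–6–3–10–1.

7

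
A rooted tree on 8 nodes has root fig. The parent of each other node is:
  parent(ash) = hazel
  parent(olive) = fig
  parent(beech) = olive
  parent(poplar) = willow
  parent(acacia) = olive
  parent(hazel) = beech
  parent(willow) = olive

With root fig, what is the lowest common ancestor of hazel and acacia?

olive

Ancestors of hazel (toward the root): hazel, beech, olive, fig.
Ancestors of acacia: acacia, olive, fig.
The deepest node appearing in both lists is olive.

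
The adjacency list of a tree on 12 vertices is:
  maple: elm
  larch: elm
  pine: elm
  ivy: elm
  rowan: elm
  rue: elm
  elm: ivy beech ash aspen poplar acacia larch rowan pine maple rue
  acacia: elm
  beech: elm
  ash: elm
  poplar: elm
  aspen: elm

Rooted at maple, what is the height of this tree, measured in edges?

The longest root-to-leaf path is maple–elm–pine (2 edges).

2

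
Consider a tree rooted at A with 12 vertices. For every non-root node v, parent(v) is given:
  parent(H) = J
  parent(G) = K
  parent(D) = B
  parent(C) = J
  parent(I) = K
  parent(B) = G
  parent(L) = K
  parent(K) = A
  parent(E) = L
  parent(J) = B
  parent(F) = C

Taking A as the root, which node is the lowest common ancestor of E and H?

E's ancestor chain is E, L, K, A and H's is H, J, B, G, K, A; they first meet at K.

K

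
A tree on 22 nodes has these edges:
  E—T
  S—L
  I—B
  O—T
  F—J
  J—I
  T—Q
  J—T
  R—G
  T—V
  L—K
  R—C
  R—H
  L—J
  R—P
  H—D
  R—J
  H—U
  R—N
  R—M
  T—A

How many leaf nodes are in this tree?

Degree-1 nodes: A, B, C, D, E, F, G, K, M, N, O, P, Q, S, U, V — 16 of them.

16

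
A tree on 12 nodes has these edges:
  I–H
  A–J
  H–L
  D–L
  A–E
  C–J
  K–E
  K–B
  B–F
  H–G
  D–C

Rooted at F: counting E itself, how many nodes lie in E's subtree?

9

E's subtree: {E, A, J, C, D, L, H, I, G}, size 9.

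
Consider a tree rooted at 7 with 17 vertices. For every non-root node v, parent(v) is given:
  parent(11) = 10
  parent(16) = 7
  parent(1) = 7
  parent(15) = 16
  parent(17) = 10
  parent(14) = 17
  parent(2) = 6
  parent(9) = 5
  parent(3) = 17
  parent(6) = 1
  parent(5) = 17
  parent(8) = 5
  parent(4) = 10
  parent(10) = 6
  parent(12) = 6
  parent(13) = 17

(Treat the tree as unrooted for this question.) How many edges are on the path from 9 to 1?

5

Walking from 9: 9–5–17–10–6–1. Length 5.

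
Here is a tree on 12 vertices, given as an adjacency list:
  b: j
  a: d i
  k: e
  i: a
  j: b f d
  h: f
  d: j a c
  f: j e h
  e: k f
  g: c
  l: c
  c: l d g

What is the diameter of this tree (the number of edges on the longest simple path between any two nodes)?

BFS from g reaches k last, at distance 6; BFS from k confirms no node is farther.
Path: g - c - d - j - f - e - k.

6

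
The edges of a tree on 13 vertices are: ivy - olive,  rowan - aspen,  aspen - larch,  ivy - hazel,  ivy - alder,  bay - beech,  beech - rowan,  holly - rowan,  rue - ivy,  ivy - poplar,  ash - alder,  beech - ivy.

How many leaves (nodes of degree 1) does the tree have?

8

Exactly 8 nodes have a single neighbour: ash, bay, hazel, holly, larch, olive, poplar, rue.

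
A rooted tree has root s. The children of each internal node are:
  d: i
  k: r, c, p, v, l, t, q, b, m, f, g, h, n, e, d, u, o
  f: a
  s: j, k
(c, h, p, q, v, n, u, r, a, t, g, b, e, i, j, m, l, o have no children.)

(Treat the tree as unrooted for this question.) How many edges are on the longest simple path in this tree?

BFS from j reaches i last, at distance 4; BFS from i confirms no node is farther.
Path: j–s–k–d–i.

4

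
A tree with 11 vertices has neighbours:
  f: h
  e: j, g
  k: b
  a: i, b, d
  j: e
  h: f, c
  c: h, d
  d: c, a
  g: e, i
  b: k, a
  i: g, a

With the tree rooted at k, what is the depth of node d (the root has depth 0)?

3

Climbing from d to the root: d → a → b → k. That's 3 steps.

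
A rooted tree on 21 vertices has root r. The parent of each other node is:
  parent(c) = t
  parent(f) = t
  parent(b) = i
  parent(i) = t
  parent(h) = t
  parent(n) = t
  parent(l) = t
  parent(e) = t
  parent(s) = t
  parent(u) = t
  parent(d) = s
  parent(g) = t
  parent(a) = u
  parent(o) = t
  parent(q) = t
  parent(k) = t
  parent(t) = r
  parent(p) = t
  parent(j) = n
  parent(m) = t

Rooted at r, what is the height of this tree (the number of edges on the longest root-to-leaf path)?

3

A deepest node is j, reached by r – t – n – j.
That path has 3 edges, so the height is 3.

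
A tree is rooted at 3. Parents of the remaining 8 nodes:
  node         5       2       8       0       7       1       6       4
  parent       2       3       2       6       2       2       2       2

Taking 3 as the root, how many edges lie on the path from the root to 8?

3–2–8 — 2 edges.

2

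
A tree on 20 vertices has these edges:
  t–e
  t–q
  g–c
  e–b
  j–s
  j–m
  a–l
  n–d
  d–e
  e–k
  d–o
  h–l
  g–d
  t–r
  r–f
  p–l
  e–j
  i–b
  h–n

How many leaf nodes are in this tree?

Degree-1 nodes: a, c, f, i, k, m, o, p, q, s — 10 of them.

10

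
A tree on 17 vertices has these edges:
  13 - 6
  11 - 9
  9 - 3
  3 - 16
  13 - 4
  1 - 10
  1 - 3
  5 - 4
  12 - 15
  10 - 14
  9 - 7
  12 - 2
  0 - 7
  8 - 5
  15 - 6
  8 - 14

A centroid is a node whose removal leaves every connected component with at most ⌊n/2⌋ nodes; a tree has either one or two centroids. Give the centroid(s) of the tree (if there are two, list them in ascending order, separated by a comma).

If 14 is removed the pieces have sizes 8, 8, all ≤ ⌊17/2⌋ = 8.
Every other node leaves some component of size > 8, so the centroid is unique.

14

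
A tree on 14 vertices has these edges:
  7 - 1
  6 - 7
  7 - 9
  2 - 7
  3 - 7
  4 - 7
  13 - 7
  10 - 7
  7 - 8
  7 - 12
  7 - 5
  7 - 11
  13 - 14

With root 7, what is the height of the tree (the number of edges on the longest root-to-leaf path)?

14 sits deepest: 7 → 13 → 14 — 2 edges from the root.

2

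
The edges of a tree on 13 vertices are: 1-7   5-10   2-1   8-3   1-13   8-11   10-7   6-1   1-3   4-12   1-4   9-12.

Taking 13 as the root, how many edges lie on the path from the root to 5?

4

Path from 13 to 5: 13 – 1 – 7 – 10 – 5, which has 4 edges.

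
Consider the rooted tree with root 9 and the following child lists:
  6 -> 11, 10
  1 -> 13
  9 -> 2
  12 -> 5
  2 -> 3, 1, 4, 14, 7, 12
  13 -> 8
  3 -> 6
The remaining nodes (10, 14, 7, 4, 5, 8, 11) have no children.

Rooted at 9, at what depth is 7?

2

Climbing from 7 to the root: 7 – 2 – 9. That's 2 steps.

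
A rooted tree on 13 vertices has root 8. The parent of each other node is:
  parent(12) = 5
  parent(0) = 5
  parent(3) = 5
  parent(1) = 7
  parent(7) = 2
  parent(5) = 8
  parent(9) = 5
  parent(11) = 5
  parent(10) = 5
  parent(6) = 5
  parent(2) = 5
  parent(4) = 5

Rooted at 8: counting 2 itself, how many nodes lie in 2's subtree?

Descendants of 2 (including itself): 2, 7, 1. That's 3.

3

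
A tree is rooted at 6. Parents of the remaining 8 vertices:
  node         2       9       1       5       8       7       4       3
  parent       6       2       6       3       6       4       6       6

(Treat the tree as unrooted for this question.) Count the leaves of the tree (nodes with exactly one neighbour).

5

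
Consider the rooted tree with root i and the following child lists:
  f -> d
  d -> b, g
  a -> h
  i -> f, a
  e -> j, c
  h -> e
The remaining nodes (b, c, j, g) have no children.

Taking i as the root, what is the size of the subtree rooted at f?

f's subtree: {f, d, b, g}, size 4.

4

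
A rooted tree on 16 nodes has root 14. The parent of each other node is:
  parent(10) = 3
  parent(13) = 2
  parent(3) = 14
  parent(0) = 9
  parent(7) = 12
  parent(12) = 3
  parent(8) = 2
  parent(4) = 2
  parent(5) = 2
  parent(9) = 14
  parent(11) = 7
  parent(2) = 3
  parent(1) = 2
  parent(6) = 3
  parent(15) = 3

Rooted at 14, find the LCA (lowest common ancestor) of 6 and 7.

Ancestors of 6 (toward the root): 6, 3, 14.
Ancestors of 7: 7, 12, 3, 14.
The deepest node appearing in both lists is 3.

3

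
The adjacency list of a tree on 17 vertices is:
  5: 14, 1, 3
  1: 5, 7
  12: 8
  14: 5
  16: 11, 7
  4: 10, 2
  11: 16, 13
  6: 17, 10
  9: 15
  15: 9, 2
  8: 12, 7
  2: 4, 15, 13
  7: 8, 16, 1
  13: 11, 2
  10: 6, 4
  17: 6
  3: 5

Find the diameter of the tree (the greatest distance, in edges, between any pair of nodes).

A longest path is 14-5-1-7-16-11-13-2-4-10-6-17, with 11 edges.

11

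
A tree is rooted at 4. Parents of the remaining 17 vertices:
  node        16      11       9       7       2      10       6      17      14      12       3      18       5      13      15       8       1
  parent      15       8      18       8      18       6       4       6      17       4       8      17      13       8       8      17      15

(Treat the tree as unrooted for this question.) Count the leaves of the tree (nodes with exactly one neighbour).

11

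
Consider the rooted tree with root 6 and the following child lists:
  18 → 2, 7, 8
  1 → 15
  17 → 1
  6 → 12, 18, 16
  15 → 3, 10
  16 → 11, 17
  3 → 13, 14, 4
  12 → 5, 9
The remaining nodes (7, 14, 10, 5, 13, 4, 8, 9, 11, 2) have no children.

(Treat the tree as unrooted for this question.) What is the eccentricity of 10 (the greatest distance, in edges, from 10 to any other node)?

7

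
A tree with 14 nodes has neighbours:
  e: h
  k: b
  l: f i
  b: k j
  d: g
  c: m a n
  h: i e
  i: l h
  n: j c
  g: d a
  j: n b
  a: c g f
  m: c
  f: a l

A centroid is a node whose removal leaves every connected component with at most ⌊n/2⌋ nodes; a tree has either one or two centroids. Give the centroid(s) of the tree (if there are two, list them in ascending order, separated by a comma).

a

Removing a splits the tree into components of sizes 6, 5, 2; the largest is 6 ≤ ⌊14/2⌋ = 7.
Every other node leaves some component of size > 7, so the centroid is unique.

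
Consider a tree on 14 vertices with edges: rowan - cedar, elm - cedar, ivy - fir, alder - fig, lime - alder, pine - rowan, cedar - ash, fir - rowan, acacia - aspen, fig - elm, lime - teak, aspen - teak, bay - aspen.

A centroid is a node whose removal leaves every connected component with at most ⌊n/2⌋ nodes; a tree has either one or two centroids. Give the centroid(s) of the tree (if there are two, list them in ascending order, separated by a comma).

elm, fig

Delete elm: the remaining components have sizes 7, 6. Max 7 ≤ 7, so elm is a centroid.
Its neighbour fig also leaves a largest component of size 7, so both are centroids.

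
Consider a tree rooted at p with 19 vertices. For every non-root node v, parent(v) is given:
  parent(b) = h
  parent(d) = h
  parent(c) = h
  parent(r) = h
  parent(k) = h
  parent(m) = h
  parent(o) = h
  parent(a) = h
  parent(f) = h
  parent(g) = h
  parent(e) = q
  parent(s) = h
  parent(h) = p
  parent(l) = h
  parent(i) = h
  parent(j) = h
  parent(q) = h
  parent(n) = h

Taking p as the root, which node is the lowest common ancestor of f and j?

h

Path f→root: f h p; path j→root: j h p.
First common node: h.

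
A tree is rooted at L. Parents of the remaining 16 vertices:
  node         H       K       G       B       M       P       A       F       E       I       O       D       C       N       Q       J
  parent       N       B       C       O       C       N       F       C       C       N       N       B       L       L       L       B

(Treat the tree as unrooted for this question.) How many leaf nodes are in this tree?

11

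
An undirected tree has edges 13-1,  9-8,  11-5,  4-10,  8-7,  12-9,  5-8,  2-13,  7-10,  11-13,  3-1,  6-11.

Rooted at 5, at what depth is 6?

2

Path from 5 to 6: 5 → 11 → 6, which has 2 edges.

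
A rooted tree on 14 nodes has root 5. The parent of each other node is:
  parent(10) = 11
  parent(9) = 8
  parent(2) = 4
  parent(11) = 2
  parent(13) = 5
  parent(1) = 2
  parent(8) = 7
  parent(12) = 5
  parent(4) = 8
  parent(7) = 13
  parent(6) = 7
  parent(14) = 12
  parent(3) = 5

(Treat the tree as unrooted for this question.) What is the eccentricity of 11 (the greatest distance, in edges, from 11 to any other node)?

A farthest node from 11 is 14.
The path 11-2-4-8-7-13-5-12-14 has 8 edges.

8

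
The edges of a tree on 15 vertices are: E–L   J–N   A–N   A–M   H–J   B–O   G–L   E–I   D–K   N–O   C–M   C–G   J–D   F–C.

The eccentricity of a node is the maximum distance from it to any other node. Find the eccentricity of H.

9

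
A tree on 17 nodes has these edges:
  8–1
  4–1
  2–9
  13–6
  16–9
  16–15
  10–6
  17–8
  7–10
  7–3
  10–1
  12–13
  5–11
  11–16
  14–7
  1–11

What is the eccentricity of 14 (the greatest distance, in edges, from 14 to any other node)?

7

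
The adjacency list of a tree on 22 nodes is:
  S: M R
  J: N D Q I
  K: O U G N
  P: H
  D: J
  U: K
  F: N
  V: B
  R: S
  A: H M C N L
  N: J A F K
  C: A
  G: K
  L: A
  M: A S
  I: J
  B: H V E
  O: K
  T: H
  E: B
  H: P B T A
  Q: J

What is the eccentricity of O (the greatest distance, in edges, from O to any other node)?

6

A farthest node from O is V (E, R also at distance 6).
The path O – K – N – A – H – B – V has 6 edges.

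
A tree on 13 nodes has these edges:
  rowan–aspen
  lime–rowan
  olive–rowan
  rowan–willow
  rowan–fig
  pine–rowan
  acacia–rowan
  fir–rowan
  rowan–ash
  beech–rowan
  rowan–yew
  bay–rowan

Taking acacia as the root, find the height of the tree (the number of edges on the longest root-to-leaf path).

2

The longest root-to-leaf path is acacia – rowan – ash (2 edges).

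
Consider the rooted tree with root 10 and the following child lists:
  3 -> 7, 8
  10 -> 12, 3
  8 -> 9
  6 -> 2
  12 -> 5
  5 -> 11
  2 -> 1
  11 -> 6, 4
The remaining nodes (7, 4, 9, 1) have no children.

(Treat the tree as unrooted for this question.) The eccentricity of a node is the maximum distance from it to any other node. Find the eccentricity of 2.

Distances from 2 peak at 8, attained at 9.
2 – 6 – 11 – 5 – 12 – 10 – 3 – 8 – 9

8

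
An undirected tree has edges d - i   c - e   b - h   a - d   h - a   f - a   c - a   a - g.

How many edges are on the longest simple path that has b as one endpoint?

4

Distances from b peak at 4, attained at i (e also at distance 4).
b-h-a-d-i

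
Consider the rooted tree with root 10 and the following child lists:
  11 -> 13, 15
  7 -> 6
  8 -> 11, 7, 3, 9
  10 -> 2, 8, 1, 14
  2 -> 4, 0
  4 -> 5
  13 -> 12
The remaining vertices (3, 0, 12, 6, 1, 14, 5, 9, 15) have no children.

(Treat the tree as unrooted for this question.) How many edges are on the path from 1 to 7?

The path is 1 - 10 - 8 - 7, which has 3 edges.

3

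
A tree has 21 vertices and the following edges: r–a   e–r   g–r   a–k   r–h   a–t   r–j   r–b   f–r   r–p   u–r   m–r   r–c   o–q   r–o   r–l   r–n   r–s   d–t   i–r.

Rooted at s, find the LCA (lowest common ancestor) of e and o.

Path e→root: e r s; path o→root: o r s.
First common node: r.

r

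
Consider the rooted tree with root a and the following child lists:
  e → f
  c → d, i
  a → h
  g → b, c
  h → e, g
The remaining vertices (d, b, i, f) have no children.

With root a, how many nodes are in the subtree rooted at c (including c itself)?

3

The subtree rooted at c contains: c, i, d — 3 nodes.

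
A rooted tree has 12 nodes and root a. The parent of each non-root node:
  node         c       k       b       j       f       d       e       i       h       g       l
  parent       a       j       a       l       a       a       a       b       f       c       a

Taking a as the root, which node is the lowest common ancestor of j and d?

j's ancestor chain is j, l, a and d's is d, a; they first meet at a.

a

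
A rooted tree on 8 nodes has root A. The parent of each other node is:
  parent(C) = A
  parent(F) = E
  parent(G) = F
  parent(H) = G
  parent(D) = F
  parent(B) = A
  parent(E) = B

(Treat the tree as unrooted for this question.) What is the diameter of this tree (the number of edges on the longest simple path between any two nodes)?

A longest path is C - A - B - E - F - G - H, with 6 edges.

6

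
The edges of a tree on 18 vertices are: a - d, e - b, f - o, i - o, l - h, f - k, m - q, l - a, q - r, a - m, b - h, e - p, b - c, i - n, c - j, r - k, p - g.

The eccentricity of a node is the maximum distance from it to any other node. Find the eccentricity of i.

Distances from i peak at 13, attained at g.
i-o-f-k-r-q-m-a-l-h-b-e-p-g

13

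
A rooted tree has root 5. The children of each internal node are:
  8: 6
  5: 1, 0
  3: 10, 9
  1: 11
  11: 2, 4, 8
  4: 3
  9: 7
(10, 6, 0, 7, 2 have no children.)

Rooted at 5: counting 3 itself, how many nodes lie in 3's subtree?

Descendants of 3 (including itself): 3, 9, 10, 7. That's 4.

4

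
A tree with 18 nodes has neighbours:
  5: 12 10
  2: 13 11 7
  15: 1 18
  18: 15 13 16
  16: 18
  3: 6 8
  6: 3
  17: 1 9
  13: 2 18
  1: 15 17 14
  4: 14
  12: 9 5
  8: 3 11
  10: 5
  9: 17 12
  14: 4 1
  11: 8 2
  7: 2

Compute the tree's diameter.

13

A longest path is 6-3-8-11-2-13-18-15-1-17-9-12-5-10, with 13 edges.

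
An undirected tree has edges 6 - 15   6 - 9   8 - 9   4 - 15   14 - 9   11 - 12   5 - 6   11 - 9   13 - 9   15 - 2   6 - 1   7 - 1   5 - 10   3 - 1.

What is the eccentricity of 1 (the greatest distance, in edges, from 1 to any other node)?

The node farthest from 1 is 12, via 1 – 6 – 9 – 11 – 12 — 4 edges.

4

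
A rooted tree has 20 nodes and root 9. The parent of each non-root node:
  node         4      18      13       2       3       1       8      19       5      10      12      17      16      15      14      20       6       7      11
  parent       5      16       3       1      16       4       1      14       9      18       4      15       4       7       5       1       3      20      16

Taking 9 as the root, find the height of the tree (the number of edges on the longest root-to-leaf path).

7

17 sits deepest: 9-5-4-1-20-7-15-17 — 7 edges from the root.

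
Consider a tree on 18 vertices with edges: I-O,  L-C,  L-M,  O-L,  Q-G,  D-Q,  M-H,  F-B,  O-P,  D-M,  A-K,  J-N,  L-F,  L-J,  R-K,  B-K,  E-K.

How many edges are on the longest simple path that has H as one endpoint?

The node farthest from H is E (A, R also at distance 6), via H – M – L – F – B – K – E — 6 edges.

6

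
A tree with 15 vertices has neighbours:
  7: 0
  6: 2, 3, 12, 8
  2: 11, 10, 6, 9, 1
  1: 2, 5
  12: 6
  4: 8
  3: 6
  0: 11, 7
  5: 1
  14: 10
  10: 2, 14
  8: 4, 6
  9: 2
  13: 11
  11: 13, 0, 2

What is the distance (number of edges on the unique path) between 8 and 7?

5

8–6–2–11–0–7: 5 edges.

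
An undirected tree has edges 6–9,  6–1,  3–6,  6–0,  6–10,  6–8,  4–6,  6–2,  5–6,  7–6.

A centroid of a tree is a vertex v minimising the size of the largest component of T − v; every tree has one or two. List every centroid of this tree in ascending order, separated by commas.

6

If 6 is removed the pieces have sizes 1, 1, 1, 1, 1, 1, 1, 1, 1, 1, all ≤ ⌊11/2⌋ = 5.
Every other node leaves some component of size > 5, so the centroid is unique.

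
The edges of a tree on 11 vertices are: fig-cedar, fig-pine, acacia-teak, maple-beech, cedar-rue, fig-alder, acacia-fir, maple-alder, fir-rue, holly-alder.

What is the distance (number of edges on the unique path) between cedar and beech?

4

cedar - fig - alder - maple - beech: 4 edges.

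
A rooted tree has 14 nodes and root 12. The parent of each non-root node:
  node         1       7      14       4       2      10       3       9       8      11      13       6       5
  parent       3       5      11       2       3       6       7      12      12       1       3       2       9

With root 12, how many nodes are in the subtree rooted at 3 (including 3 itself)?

Descendants of 3 (including itself): 3, 1, 2, 13, 11, 4, 6, 14, 10. That's 9.

9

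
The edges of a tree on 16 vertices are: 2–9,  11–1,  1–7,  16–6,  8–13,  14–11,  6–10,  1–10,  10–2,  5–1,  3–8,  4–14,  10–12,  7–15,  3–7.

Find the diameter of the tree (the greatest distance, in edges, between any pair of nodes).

7

Starting from 16, a farthest node is 13 at distance 7.
One longest path: 16 - 6 - 10 - 1 - 7 - 3 - 8 - 13.
So the diameter is 7.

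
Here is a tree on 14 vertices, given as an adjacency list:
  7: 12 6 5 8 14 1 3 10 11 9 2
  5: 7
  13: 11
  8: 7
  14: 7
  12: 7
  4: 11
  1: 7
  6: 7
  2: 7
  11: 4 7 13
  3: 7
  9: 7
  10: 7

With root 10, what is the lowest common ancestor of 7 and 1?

7's ancestor chain is 7, 10 and 1's is 1, 7, 10; they first meet at 7.

7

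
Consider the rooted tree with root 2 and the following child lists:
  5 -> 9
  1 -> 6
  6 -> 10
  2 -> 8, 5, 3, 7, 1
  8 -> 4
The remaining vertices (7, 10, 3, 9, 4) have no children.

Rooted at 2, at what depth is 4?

2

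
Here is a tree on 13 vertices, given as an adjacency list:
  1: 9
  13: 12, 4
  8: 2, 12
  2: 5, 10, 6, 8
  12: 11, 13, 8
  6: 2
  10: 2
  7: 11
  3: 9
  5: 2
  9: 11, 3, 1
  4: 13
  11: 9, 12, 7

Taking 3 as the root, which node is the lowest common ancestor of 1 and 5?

Ancestors of 1 (toward the root): 1, 9, 3.
Ancestors of 5: 5, 2, 8, 12, 11, 9, 3.
The deepest node appearing in both lists is 9.

9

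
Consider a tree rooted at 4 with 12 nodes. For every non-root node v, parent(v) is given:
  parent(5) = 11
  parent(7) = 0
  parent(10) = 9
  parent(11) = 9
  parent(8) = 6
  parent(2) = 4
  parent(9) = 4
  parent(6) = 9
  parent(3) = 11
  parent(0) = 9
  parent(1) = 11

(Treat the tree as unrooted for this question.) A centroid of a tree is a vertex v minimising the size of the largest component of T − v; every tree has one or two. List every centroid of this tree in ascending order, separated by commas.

9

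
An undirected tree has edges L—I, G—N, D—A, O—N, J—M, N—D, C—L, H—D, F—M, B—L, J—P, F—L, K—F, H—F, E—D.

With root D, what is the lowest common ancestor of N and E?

N's ancestor chain is N, D and E's is E, D; they first meet at D.

D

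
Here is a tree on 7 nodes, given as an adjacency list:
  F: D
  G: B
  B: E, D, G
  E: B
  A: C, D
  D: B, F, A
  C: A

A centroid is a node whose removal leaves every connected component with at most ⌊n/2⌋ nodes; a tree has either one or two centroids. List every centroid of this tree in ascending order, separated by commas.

D

Removing D splits the tree into components of sizes 3, 2, 1; the largest is 3 ≤ ⌊7/2⌋ = 3.
Every other node leaves some component of size > 3, so the centroid is unique.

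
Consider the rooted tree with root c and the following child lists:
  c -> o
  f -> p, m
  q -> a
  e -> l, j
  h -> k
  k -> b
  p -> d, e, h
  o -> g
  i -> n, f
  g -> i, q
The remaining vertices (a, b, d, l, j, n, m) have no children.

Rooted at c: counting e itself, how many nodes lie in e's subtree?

The subtree rooted at e contains: e, j, l — 3 nodes.

3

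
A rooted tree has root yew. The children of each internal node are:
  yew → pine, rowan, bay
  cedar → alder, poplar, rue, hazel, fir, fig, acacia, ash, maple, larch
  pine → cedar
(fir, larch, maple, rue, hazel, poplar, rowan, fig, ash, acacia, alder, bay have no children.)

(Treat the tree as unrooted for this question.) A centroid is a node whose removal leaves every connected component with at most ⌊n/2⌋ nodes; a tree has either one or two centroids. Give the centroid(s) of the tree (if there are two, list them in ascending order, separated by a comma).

cedar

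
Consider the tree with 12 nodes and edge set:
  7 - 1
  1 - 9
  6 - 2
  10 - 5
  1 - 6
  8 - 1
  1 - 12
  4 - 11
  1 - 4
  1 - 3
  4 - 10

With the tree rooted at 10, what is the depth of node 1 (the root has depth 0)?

2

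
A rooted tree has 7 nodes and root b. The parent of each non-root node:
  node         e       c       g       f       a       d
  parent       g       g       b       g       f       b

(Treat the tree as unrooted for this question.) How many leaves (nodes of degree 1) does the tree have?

4

Degree-1 nodes: a, c, d, e — 4 of them.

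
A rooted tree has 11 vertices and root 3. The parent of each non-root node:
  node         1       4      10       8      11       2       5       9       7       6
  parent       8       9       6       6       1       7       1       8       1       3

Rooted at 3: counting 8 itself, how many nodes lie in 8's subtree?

8

Descendants of 8 (including itself): 8, 1, 9, 7, 11, 5, 4, 2. That's 8.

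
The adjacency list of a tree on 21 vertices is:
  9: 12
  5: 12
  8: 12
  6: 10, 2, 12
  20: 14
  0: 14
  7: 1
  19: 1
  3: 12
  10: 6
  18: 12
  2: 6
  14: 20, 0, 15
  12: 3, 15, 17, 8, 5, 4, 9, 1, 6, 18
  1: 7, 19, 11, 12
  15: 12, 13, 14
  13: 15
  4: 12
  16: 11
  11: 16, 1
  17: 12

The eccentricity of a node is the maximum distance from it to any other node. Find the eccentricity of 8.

4

A farthest node from 8 is 20 (0, 16 also at distance 4).
The path 8-12-15-14-20 has 4 edges.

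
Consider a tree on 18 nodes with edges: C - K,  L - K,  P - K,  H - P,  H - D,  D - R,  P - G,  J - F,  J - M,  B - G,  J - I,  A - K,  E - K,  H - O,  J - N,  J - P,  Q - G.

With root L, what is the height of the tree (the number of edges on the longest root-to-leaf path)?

A deepest node is R, reached by L-K-P-H-D-R.
That path has 5 edges, so the height is 5.

5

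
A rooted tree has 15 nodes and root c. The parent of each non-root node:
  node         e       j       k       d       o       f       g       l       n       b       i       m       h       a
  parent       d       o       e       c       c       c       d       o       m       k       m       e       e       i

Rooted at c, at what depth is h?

Path from c to h: c – d – e – h, which has 3 edges.

3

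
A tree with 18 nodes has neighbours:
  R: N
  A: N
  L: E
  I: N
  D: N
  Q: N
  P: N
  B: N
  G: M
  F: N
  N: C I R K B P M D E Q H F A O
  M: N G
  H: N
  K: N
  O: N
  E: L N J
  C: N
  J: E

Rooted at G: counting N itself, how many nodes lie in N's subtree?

The subtree rooted at N contains: N, E, C, I, B, F, A, R, Q, O, D, P, H, K, L, J — 16 nodes.

16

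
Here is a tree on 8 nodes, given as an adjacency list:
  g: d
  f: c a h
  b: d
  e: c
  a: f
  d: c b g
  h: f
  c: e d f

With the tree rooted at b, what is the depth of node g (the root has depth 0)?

2

Path from b to g: b – d – g, which has 2 edges.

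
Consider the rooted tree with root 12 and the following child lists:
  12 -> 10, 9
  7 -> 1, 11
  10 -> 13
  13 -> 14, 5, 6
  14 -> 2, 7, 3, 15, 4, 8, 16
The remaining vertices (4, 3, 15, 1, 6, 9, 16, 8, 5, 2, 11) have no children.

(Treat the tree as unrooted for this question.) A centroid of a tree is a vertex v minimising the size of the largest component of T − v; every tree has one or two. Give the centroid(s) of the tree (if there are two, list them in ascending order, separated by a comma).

Delete 14: the remaining components have sizes 6, 3, 1, 1, 1, 1, 1, 1. Max 6 ≤ 8, so 14 is a centroid.
Every other node leaves some component of size > 8, so the centroid is unique.

14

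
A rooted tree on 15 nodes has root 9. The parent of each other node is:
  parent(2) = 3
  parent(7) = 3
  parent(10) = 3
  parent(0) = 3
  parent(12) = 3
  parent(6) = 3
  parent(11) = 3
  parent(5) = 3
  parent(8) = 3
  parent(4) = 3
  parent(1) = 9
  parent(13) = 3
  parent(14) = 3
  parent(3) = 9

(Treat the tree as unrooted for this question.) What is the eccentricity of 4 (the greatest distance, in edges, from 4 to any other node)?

Distances from 4 peak at 3, attained at 1.
4 – 3 – 9 – 1

3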